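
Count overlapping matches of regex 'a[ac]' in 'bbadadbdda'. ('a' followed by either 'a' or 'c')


Pattern: a[ac] means 'a' followed by either 'a' or 'c'.
Scanning 'bbadadbdda' position-by-position:
  Pos 0: window 'bb' -> no
  Pos 1: window 'ba' -> no
  Pos 2: window 'ad' -> no
  Pos 3: window 'da' -> no
  Pos 4: window 'ad' -> no
  Pos 5: window 'db' -> no
  Pos 6: window 'bd' -> no
  Pos 7: window 'dd' -> no
  Pos 8: window 'da' -> no
  Pos 9: window 'a' -> no
Total matches: 0

0


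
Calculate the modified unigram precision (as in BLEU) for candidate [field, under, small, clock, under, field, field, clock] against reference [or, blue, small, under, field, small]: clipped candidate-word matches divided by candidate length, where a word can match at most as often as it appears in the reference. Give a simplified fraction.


Reference word counts: {'blue': 1, 'field': 1, 'or': 1, 'small': 2, 'under': 1}
Checking each candidate word (with clipping):
  'field' -> in reference (ref count 1, used 1/1) -> match (matches: 1)
  'under' -> in reference (ref count 1, used 1/1) -> match (matches: 2)
  'small' -> in reference (ref count 2, used 1/2) -> match (matches: 3)
  'clock' -> not in reference -> no match (matches: 3)
  'under' -> ref count 1 already used up (1/1) -> clipped, no match (matches: 3)
  'field' -> ref count 1 already used up (1/1) -> clipped, no match (matches: 3)
  'field' -> ref count 1 already used up (1/1) -> clipped, no match (matches: 3)
  'clock' -> not in reference -> no match (matches: 3)
Clipped matches: 3, Candidate length: 8
Precision = 3/8

3/8


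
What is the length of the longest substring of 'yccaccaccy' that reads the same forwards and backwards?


Scanning 'yccaccaccy' for palindromic substrings.
Substring at positions 0-9: 'yccaccaccy'.
Check: reverse('yccaccaccy') = 'yccaccaccy' -> palindrome confirmed.
No longer palindromic substring exists; longest length = 10

10


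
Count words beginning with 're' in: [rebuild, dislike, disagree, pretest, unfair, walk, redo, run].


Checking each word for prefix 're':
  'rebuild' -> YES, starts with 're' (count: 1)
  'dislike' -> no (count: 1)
  'disagree' -> no (count: 1)
  'pretest' -> no (count: 1)
  'unfair' -> no (count: 1)
  'walk' -> no (count: 1)
  'redo' -> YES, starts with 're' (count: 2)
  'run' -> no (count: 2)
Total with prefix 're': 2

2


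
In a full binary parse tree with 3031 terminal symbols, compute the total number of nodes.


Leaf nodes (terminals): 3031
Internal nodes = n - 1 = 3031 - 1 = 3030
Total = leaves + internal = 3031 + 3030 = 6061

6061


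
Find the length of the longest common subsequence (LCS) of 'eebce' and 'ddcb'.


DP table for LCS of 'eebce' and 'ddcb':
       d  d  c  b
    0  0  0  0  0
  e 0  0  0  0  0
  e 0  0  0  0  0
  b 0  0  0  0  1
  c 0  0  0  1  1
  e 0  0  0  1  1
LCS: 'b'
LCS length = 1

1


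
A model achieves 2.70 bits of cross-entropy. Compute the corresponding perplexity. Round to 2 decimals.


Perplexity formula: PP = 2^H
H = 2.70
PP = 2^2.70
Decompose: 2^2.70 = 2^2 * 2^0.70
2^2 = 4, 2^0.70 ~ 1.6245048
PP ~ 4 * 1.6245048 = 6.4980192
Rounded to 2 decimals: 6.50

6.50


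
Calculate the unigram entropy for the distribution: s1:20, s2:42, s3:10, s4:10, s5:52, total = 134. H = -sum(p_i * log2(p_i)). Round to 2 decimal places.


Computing entropy H = -sum(p_i * log2(p_i)):
  s1: p = 20/134 = 0.1493, -p*log2(p) = 0.4096
  s2: p = 42/134 = 0.3134, -p*log2(p) = 0.5246
  s3: p = 10/134 = 0.0746, -p*log2(p) = 0.2794
  s4: p = 10/134 = 0.0746, -p*log2(p) = 0.2794
  s5: p = 52/134 = 0.3881, -p*log2(p) = 0.5300
H = sum of terms = 2.0230
Rounded to 2 decimals: 2.02

2.02


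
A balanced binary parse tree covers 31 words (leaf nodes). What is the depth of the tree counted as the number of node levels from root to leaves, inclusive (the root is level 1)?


In a balanced binary tree with n leaves the deepest leaf is ceil(log2(n)) edges below the root,
so counting node levels inclusive of root and leaves gives ceil(log2(n)) + 1 levels.
log2(31) = 4.9542
ceil(4.9542) = 5
levels = 5 + 1 = 6

6


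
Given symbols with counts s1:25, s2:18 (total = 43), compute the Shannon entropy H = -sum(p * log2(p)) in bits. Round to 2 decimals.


Computing entropy H = -sum(p_i * log2(p_i)):
  s1: p = 25/43 = 0.5814, -p*log2(p) = 0.4549
  s2: p = 18/43 = 0.4186, -p*log2(p) = 0.5259
H = sum of terms = 0.9808
Rounded to 2 decimals: 0.98

0.98


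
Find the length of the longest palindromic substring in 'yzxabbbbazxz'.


Scanning 'yzxabbbbazxz' for palindromic substrings.
Substring at positions 3-8: 'abbbba'.
Check: reverse('abbbba') = 'abbbba' -> palindrome confirmed.
Neighbouring characters ('x' / 'z') break symmetry, so it cannot extend further.
No longer palindromic substring exists; longest length = 6

6


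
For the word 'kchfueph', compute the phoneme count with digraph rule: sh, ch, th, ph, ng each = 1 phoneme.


Parsing 'kchfueph' greedily, digraphs first:
  'k' -> consonant phoneme (phonemes so far: 1)
  'ch' -> digraph (1 consonant phoneme) (phonemes so far: 2)
  'f' -> consonant phoneme (phonemes so far: 3)
  'u' -> vowel phoneme (phonemes so far: 4)
  'e' -> vowel phoneme (phonemes so far: 5)
  'ph' -> digraph (1 consonant phoneme) (phonemes so far: 6)
Total phonemes: 6

6


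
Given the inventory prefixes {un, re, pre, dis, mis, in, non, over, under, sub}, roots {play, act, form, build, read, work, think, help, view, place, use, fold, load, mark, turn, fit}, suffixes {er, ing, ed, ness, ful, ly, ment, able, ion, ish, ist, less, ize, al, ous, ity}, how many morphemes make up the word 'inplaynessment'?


Segmenting 'inplaynessment' against the inventory:
  'in' -> prefix (morpheme 1)
  'play' -> root (morpheme 2)
  'ness' -> suffix (morpheme 3)
  'ment' -> suffix (morpheme 4)
Total morphemes: 4

4


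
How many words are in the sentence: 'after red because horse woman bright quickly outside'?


Counting words by splitting on spaces:
  Word 1: 'after'
  Word 2: 'red'
  Word 3: 'because'
  Word 4: 'horse'
  Word 5: 'woman'
  Word 6: 'bright'
  Word 7: 'quickly'
  Word 8: 'outside'
Total words: 8

8


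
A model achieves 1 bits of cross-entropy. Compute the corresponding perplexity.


Perplexity formula: PP = 2^H
H = 1
PP = 2^1
Steps: 2^1 = 2
PP = 2

2


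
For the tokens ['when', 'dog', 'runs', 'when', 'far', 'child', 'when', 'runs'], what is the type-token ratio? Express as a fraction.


Tokens: 8
Unique types: ('child', 'dog', 'far', 'runs', 'when') = 5
TTR = 5/8
Already in lowest terms.

5/8


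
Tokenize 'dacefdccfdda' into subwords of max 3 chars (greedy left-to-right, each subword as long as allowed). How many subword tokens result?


'dacefdccfdda' has 12 characters.
Chunking with max size 3:
  Chunk 1: 'dac' (positions 0-2)
  Chunk 2: 'efd' (positions 3-5)
  Chunk 3: 'ccf' (positions 6-8)
  Chunk 4: 'dda' (positions 9-11)
Total chunks: ceil(12 / 3) = 4

4


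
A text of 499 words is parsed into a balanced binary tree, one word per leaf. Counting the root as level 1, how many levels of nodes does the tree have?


In a balanced binary tree with n leaves the deepest leaf is ceil(log2(n)) edges below the root,
so counting node levels inclusive of root and leaves gives ceil(log2(n)) + 1 levels.
log2(499) = 8.9629
ceil(8.9629) = 9
levels = 9 + 1 = 10

10


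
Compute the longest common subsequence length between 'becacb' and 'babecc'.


DP table for LCS of 'becacb' and 'babecc':
       b  a  b  e  c  c
    0  0  0  0  0  0  0
  b 0  1  1  1  1  1  1
  e 0  1  1  1  2  2  2
  c 0  1  1  1  2  3  3
  a 0  1  2  2  2  3  3
  c 0  1  2  2  2  3  4
  b 0  1  2  3  3  3  4
LCS: 'becc'
LCS length = 4

4


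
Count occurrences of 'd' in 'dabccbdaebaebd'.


Scanning 'dabccbdaebaebd' for 'd':
  Position 0: 'd' -> MATCH (count: 1)
  Position 6: 'd' -> MATCH (count: 2)
  Position 13: 'd' -> MATCH (count: 3)
Total occurrences of 'd': 3

3


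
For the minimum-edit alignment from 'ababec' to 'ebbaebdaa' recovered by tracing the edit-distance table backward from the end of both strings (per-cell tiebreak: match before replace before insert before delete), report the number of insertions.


Edit distance = 6. Backtracking from cell (6, 9) with preference match > replace > insert > delete,
then listing the resulting alignment 'ababec' -> 'ebbaebdaa' left to right:
  Step 1: insert 'e' [insertion #1]
  Step 2: replace a->b
  Step 3: keep 'b'
  Step 4: keep 'a'
  Step 5: insert 'e' [insertion #2]
  Step 6: keep 'b'
  Step 7: insert 'd' [insertion #3]
  Step 8: replace e->a
  Step 9: replace c->a
Total insertions: 3

3


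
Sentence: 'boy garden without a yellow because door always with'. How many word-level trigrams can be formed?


Word trigrams from [9] words:
  Trigram 1: (boy garden without)
  Trigram 2: (garden without a)
  Trigram 3: (without a yellow)
  Trigram 4: (a yellow because)
  Trigram 5: (yellow because door)
  Trigram 6: (because door always)
  Trigram 7: (door always with)
Total word trigrams: 9 - 2 = 7

7


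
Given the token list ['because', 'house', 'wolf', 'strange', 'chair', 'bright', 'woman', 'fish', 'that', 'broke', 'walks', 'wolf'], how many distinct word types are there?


Listing all tokens and tracking unique types:
  Token 1: 'because' -> NEW (unique so far: 1)
  Token 2: 'house' -> NEW (unique so far: 2)
  Token 3: 'wolf' -> NEW (unique so far: 3)
  Token 4: 'strange' -> NEW (unique so far: 4)
  Token 5: 'chair' -> NEW (unique so far: 5)
  Token 6: 'bright' -> NEW (unique so far: 6)
  Token 7: 'woman' -> NEW (unique so far: 7)
  Token 8: 'fish' -> NEW (unique so far: 8)
  Token 9: 'that' -> NEW (unique so far: 9)
  Token 10: 'broke' -> NEW (unique so far: 10)
  Token 11: 'walks' -> NEW (unique so far: 11)
  Token 12: 'wolf' -> duplicate (unique so far: 11)
Unique types: ('because', 'bright', 'broke', 'chair', 'fish', 'house', 'strange', 'that', 'walks', 'wolf', 'woman')
Vocabulary size: 11

11


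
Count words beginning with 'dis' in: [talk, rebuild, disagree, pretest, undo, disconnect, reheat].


Checking each word for prefix 'dis':
  'talk' -> no (count: 0)
  'rebuild' -> no (count: 0)
  'disagree' -> YES, starts with 'dis' (count: 1)
  'pretest' -> no (count: 1)
  'undo' -> no (count: 1)
  'disconnect' -> YES, starts with 'dis' (count: 2)
  'reheat' -> no (count: 2)
Total with prefix 'dis': 2

2


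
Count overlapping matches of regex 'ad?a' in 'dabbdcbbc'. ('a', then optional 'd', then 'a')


Pattern: ad?a means 'a', then optional 'd', then 'a'.
Scanning 'dabbdcbbc' position-by-position:
  Pos 0: window 'dab' -> no
  Pos 1: window 'abb' -> no
  Pos 2: window 'bbd' -> no
  Pos 3: window 'bdc' -> no
  Pos 4: window 'dcb' -> no
  Pos 5: window 'cbb' -> no
  Pos 6: window 'bbc' -> no
  Pos 7: window 'bc' -> no
  Pos 8: window 'c' -> no
Total matches: 0

0


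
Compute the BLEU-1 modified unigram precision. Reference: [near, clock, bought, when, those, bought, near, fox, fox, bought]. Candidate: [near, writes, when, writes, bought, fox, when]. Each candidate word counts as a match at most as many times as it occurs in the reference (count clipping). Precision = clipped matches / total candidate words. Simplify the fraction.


Reference word counts: {'bought': 3, 'clock': 1, 'fox': 2, 'near': 2, 'those': 1, 'when': 1}
Checking each candidate word (with clipping):
  'near' -> in reference (ref count 2, used 1/2) -> match (matches: 1)
  'writes' -> not in reference -> no match (matches: 1)
  'when' -> in reference (ref count 1, used 1/1) -> match (matches: 2)
  'writes' -> not in reference -> no match (matches: 2)
  'bought' -> in reference (ref count 3, used 1/3) -> match (matches: 3)
  'fox' -> in reference (ref count 2, used 1/2) -> match (matches: 4)
  'when' -> ref count 1 already used up (1/1) -> clipped, no match (matches: 4)
Clipped matches: 4, Candidate length: 7
Precision = 4/7

4/7


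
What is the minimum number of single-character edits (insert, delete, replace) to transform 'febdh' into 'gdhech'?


Building DP table for s1='febdh' (len 5) and s2='gdhech' (len 6):
       g  d  h  e  c  h
    0  1  2  3  4  5  6
  f 1  1  2  3  4  5  6
  e 2  2  2  3  3  4  5
  b 3  3  3  3  4  4  5
  d 4  4  3  4  4  5  5
  h 5  5  4  3  4  5  5
Edit distance = dp[5][6] = 5

5


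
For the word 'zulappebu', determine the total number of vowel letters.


Scanning each character of 'zulappebu':
  Position 1: 'z' -> consonant (running count: 0)
  Position 2: 'u' -> vowel (running count: 1)
  Position 3: 'l' -> consonant (running count: 1)
  Position 4: 'a' -> vowel (running count: 2)
  Position 5: 'p' -> consonant (running count: 2)
  Position 6: 'p' -> consonant (running count: 2)
  Position 7: 'e' -> vowel (running count: 3)
  Position 8: 'b' -> consonant (running count: 3)
  Position 9: 'u' -> vowel (running count: 4)
Total vowels: 4

4


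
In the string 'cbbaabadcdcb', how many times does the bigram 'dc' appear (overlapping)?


Scanning 'cbbaabadcdcb' for bigram 'dc':
  Position 0: 'cb' -> no
  Position 1: 'bb' -> no
  Position 2: 'ba' -> no
  Position 3: 'aa' -> no
  Position 4: 'ab' -> no
  Position 5: 'ba' -> no
  Position 6: 'ad' -> no
  Position 7: 'dc' -> MATCH
  Position 8: 'cd' -> no
  Position 9: 'dc' -> MATCH
  Position 10: 'cb' -> no
Total matches: 2

2


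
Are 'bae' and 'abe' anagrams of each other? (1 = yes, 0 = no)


Sort characters of 'bae': 'abe'
Sort characters of 'abe': 'abe'
Sorted forms match -> they ARE anagrams
Result: 1

1


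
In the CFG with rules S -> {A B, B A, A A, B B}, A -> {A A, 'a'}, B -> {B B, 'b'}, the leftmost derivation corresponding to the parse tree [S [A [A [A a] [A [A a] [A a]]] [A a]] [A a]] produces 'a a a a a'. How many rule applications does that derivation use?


Every bracketed nonterminal node [X ...] in the tree is produced by exactly one rule application.
Reading the tree off as a leftmost derivation:
  Step 1: S  =>  A A   (applied S -> A A)
  Step 2: A A  =>  A A A   (applied A -> A A)
  Step 3: A A A  =>  A A A A   (applied A -> A A)
  Step 4: A A A A  =>  a A A A   (applied A -> a)
  Step 5: a A A A  =>  a A A A A   (applied A -> A A)
  Step 6: a A A A A  =>  a a A A A   (applied A -> a)
  Step 7: a a A A A  =>  a a a A A   (applied A -> a)
  Step 8: a a a A A  =>  a a a a A   (applied A -> a)
  Step 9: a a a a A  =>  a a a a a   (applied A -> a)
Final yield: a a a a a
Total rewrite steps: 9

9


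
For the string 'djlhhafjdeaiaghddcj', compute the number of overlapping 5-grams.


String 'djlhhafjdeaiaghddcj' has length L = 19.
Number of overlapping n-grams = L - n + 1
Substituting: 19 - 5 + 1 = 15

15


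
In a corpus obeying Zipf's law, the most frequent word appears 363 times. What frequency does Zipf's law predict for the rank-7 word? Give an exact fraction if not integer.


Zipf's law: freq(rank) = f1 / rank
f1 = 363, rank = 7
freq = 363 / 7
GCD(363, 7) = 1
Simplified: 363/7

363/7


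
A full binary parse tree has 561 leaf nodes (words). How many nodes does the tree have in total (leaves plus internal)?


Leaf nodes (terminals): 561
Internal nodes = n - 1 = 561 - 1 = 560
Total = leaves + internal = 561 + 560 = 1121

1121


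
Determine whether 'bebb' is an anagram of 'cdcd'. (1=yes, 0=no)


Sort characters of 'bebb': 'bbbe'
Sort characters of 'cdcd': 'ccdd'
Sorted forms differ -> they are NOT anagrams
Result: 0

0


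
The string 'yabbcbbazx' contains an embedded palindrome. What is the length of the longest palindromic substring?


Scanning 'yabbcbbazx' for palindromic substrings.
Substring at positions 1-7: 'abbcbba'.
Check: reverse('abbcbba') = 'abbcbba' -> palindrome confirmed.
Neighbouring characters ('y' / 'z') break symmetry, so it cannot extend further.
No longer palindromic substring exists; longest length = 7

7


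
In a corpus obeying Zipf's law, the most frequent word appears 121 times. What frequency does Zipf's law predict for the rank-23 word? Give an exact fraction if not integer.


Zipf's law: freq(rank) = f1 / rank
f1 = 121, rank = 23
freq = 121 / 23
GCD(121, 23) = 1
Simplified: 121/23

121/23


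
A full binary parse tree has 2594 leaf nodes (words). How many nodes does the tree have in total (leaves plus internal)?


Leaf nodes (terminals): 2594
Internal nodes = n - 1 = 2594 - 1 = 2593
Total = leaves + internal = 2594 + 2593 = 5187

5187


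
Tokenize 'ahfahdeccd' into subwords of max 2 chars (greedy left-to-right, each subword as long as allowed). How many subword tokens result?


'ahfahdeccd' has 10 characters.
Chunking with max size 2:
  Chunk 1: 'ah' (positions 0-1)
  Chunk 2: 'fa' (positions 2-3)
  Chunk 3: 'hd' (positions 4-5)
  Chunk 4: 'ec' (positions 6-7)
  Chunk 5: 'cd' (positions 8-9)
Total chunks: ceil(10 / 2) = 5

5


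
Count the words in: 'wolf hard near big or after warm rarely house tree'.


Counting words by splitting on spaces:
  Word 1: 'wolf'
  Word 2: 'hard'
  Word 3: 'near'
  Word 4: 'big'
  Word 5: 'or'
  Word 6: 'after'
  Word 7: 'warm'
  Word 8: 'rarely'
  Word 9: 'house'
  Word 10: 'tree'
Total words: 10

10


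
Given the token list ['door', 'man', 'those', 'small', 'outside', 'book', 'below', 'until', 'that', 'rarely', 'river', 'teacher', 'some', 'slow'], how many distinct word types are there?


Listing all tokens and tracking unique types:
  Token 1: 'door' -> NEW (unique so far: 1)
  Token 2: 'man' -> NEW (unique so far: 2)
  Token 3: 'those' -> NEW (unique so far: 3)
  Token 4: 'small' -> NEW (unique so far: 4)
  Token 5: 'outside' -> NEW (unique so far: 5)
  Token 6: 'book' -> NEW (unique so far: 6)
  Token 7: 'below' -> NEW (unique so far: 7)
  Token 8: 'until' -> NEW (unique so far: 8)
  Token 9: 'that' -> NEW (unique so far: 9)
  Token 10: 'rarely' -> NEW (unique so far: 10)
  Token 11: 'river' -> NEW (unique so far: 11)
  Token 12: 'teacher' -> NEW (unique so far: 12)
  Token 13: 'some' -> NEW (unique so far: 13)
  Token 14: 'slow' -> NEW (unique so far: 14)
Unique types: ('below', 'book', 'door', 'man', 'outside', 'rarely', 'river', 'slow', 'small', 'some', 'teacher', 'that', 'those', 'until')
Vocabulary size: 14

14


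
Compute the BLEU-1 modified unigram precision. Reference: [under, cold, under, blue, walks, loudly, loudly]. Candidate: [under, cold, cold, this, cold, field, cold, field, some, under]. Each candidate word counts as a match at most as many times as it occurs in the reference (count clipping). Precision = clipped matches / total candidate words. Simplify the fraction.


Reference word counts: {'blue': 1, 'cold': 1, 'loudly': 2, 'under': 2, 'walks': 1}
Checking each candidate word (with clipping):
  'under' -> in reference (ref count 2, used 1/2) -> match (matches: 1)
  'cold' -> in reference (ref count 1, used 1/1) -> match (matches: 2)
  'cold' -> ref count 1 already used up (1/1) -> clipped, no match (matches: 2)
  'this' -> not in reference -> no match (matches: 2)
  'cold' -> ref count 1 already used up (1/1) -> clipped, no match (matches: 2)
  'field' -> not in reference -> no match (matches: 2)
  'cold' -> ref count 1 already used up (1/1) -> clipped, no match (matches: 2)
  'field' -> not in reference -> no match (matches: 2)
  'some' -> not in reference -> no match (matches: 2)
  'under' -> in reference (ref count 2, used 2/2) -> match (matches: 3)
Clipped matches: 3, Candidate length: 10
Precision = 3/10

3/10


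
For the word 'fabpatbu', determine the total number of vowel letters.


Scanning each character of 'fabpatbu':
  Position 1: 'f' -> consonant (running count: 0)
  Position 2: 'a' -> vowel (running count: 1)
  Position 3: 'b' -> consonant (running count: 1)
  Position 4: 'p' -> consonant (running count: 1)
  Position 5: 'a' -> vowel (running count: 2)
  Position 6: 't' -> consonant (running count: 2)
  Position 7: 'b' -> consonant (running count: 2)
  Position 8: 'u' -> vowel (running count: 3)
Total vowels: 3

3


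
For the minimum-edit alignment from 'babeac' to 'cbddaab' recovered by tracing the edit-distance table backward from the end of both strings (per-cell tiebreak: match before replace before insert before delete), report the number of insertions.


Edit distance = 5. Backtracking from cell (6, 7) with preference match > replace > insert > delete,
then listing the resulting alignment 'babeac' -> 'cbddaab' left to right:
  Step 1: insert 'c' [insertion #1]
  Step 2: keep 'b'
  Step 3: replace a->d
  Step 4: replace b->d
  Step 5: replace e->a
  Step 6: keep 'a'
  Step 7: replace c->b
Total insertions: 1

1


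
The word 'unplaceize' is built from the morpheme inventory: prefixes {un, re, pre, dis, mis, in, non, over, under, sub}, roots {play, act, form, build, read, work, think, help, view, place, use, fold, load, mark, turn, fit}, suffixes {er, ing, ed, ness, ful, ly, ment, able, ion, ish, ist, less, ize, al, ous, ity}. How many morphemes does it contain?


Segmenting 'unplaceize' against the inventory:
  'un' -> prefix (morpheme 1)
  'place' -> root (morpheme 2)
  'ize' -> suffix (morpheme 3)
Total morphemes: 3

3


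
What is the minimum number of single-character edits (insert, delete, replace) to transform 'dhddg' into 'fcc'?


Building DP table for s1='dhddg' (len 5) and s2='fcc' (len 3):
       f  c  c
    0  1  2  3
  d 1  1  2  3
  h 2  2  2  3
  d 3  3  3  3
  d 4  4  4  4
  g 5  5  5  5
Edit distance = dp[5][3] = 5

5


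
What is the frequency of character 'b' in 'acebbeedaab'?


Scanning 'acebbeedaab' for 'b':
  Position 3: 'b' -> MATCH (count: 1)
  Position 4: 'b' -> MATCH (count: 2)
  Position 10: 'b' -> MATCH (count: 3)
Total occurrences of 'b': 3

3


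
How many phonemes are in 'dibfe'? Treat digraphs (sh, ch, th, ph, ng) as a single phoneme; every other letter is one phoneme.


Parsing 'dibfe' greedily, digraphs first:
  'd' -> consonant phoneme (phonemes so far: 1)
  'i' -> vowel phoneme (phonemes so far: 2)
  'b' -> consonant phoneme (phonemes so far: 3)
  'f' -> consonant phoneme (phonemes so far: 4)
  'e' -> vowel phoneme (phonemes so far: 5)
Total phonemes: 5

5


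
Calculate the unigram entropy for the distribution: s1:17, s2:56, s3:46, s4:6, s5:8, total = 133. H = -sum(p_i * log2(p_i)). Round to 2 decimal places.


Computing entropy H = -sum(p_i * log2(p_i)):
  s1: p = 17/133 = 0.1278, -p*log2(p) = 0.3793
  s2: p = 56/133 = 0.4211, -p*log2(p) = 0.5254
  s3: p = 46/133 = 0.3459, -p*log2(p) = 0.5298
  s4: p = 6/133 = 0.0451, -p*log2(p) = 0.2017
  s5: p = 8/133 = 0.0602, -p*log2(p) = 0.2439
H = sum of terms = 1.8801
Rounded to 2 decimals: 1.88

1.88


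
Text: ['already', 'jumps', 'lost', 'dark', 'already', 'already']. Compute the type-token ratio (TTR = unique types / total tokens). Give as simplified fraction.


Tokens: 6
Unique types: ('already', 'dark', 'jumps', 'lost') = 4
TTR = 4/6
Simplify: divide both by 2 -> 2/3
TTR = 2/3

2/3


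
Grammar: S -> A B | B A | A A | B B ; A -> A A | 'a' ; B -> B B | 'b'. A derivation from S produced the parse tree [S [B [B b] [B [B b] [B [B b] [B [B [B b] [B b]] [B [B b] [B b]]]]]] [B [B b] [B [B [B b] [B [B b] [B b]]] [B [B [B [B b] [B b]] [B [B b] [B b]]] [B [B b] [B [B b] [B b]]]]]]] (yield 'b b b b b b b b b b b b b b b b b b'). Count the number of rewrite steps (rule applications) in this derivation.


Every bracketed nonterminal node [X ...] in the tree is produced by exactly one rule application.
Reading the tree off as a leftmost derivation:
  Step 1: S  =>  B B   (applied S -> B B)
  Step 2: B B  =>  B B B   (applied B -> B B)
  Step 3: B B B  =>  b B B   (applied B -> b)
  Step 4: b B B  =>  b B B B   (applied B -> B B)
  Step 5: b B B B  =>  b b B B   (applied B -> b)
  Step 6: b b B B  =>  b b B B B   (applied B -> B B)
  Step 7: b b B B B  =>  b b b B B   (applied B -> b)
  Step 8: b b b B B  =>  b b b B B B   (applied B -> B B)
  Step 9: b b b B B B  =>  b b b B B B B   (applied B -> B B)
  Step 10: b b b B B B B  =>  b b b b B B B   (applied B -> b)
  Step 11: b b b b B B B  =>  b b b b b B B   (applied B -> b)
  Step 12: b b b b b B B  =>  b b b b b B B B   (applied B -> B B)
  Step 13: b b b b b B B B  =>  b b b b b b B B   (applied B -> b)
  Step 14: b b b b b b B B  =>  b b b b b b b B   (applied B -> b)
  Step 15: b b b b b b b B  =>  b b b b b b b B B   (applied B -> B B)
  Step 16: b b b b b b b B B  =>  b b b b b b b b B   (applied B -> b)
  Step 17: b b b b b b b b B  =>  b b b b b b b b B B   (applied B -> B B)
  Step 18: b b b b b b b b B B  =>  b b b b b b b b B B B   (applied B -> B B)
  Step 19: b b b b b b b b B B B  =>  b b b b b b b b b B B   (applied B -> b)
  Step 20: b b b b b b b b b B B  =>  b b b b b b b b b B B B   (applied B -> B B)
  Step 21: b b b b b b b b b B B B  =>  b b b b b b b b b b B B   (applied B -> b)
  Step 22: b b b b b b b b b b B B  =>  b b b b b b b b b b b B   (applied B -> b)
  Step 23: b b b b b b b b b b b B  =>  b b b b b b b b b b b B B   (applied B -> B B)
  Step 24: b b b b b b b b b b b B B  =>  b b b b b b b b b b b B B B   (applied B -> B B)
  Step 25: b b b b b b b b b b b B B B  =>  b b b b b b b b b b b B B B B   (applied B -> B B)
  Step 26: b b b b b b b b b b b B B B B  =>  b b b b b b b b b b b b B B B   (applied B -> b)
  Step 27: b b b b b b b b b b b b B B B  =>  b b b b b b b b b b b b b B B   (applied B -> b)
  Step 28: b b b b b b b b b b b b b B B  =>  b b b b b b b b b b b b b B B B   (applied B -> B B)
  Step 29: b b b b b b b b b b b b b B B B  =>  b b b b b b b b b b b b b b B B   (applied B -> b)
  Step 30: b b b b b b b b b b b b b b B B  =>  b b b b b b b b b b b b b b b B   (applied B -> b)
  Step 31: b b b b b b b b b b b b b b b B  =>  b b b b b b b b b b b b b b b B B   (applied B -> B B)
  Step 32: b b b b b b b b b b b b b b b B B  =>  b b b b b b b b b b b b b b b b B   (applied B -> b)
  Step 33: b b b b b b b b b b b b b b b b B  =>  b b b b b b b b b b b b b b b b B B   (applied B -> B B)
  Step 34: b b b b b b b b b b b b b b b b B B  =>  b b b b b b b b b b b b b b b b b B   (applied B -> b)
  Step 35: b b b b b b b b b b b b b b b b b B  =>  b b b b b b b b b b b b b b b b b b   (applied B -> b)
Final yield: b b b b b b b b b b b b b b b b b b
Total rewrite steps: 35

35


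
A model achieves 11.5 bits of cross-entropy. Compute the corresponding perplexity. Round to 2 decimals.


Perplexity formula: PP = 2^H
H = 11.5
PP = 2^11.5
Decompose: 2^11.5 = 2^11 * 2^0.5 = 2^11 * sqrt(2)
2^11 = 2048, sqrt(2) ~ 1.4142136
PP ~ 2048 * 1.4142136 = 2896.3094528
Rounded to 2 decimals: 2896.31

2896.31


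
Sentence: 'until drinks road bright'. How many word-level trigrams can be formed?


Word trigrams from [4] words:
  Trigram 1: (until drinks road)
  Trigram 2: (drinks road bright)
Total word trigrams: 4 - 2 = 2

2


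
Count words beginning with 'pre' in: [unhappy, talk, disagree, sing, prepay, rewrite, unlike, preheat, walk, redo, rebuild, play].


Checking each word for prefix 'pre':
  'unhappy' -> no (count: 0)
  'talk' -> no (count: 0)
  'disagree' -> no (count: 0)
  'sing' -> no (count: 0)
  'prepay' -> YES, starts with 'pre' (count: 1)
  'rewrite' -> no (count: 1)
  'unlike' -> no (count: 1)
  'preheat' -> YES, starts with 'pre' (count: 2)
  'walk' -> no (count: 2)
  'redo' -> no (count: 2)
  'rebuild' -> no (count: 2)
  'play' -> no (count: 2)
Total with prefix 'pre': 2

2


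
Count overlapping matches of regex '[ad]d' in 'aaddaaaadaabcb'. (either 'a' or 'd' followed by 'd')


Pattern: [ad]d means either 'a' or 'd' followed by 'd'.
Scanning 'aaddaaaadaabcb' position-by-position:
  Pos 0: window 'aa' -> no
  Pos 1: window 'ad' -> MATCH
  Pos 2: window 'dd' -> MATCH
  Pos 3: window 'da' -> no
  Pos 4: window 'aa' -> no
  Pos 5: window 'aa' -> no
  Pos 6: window 'aa' -> no
  Pos 7: window 'ad' -> MATCH
  Pos 8: window 'da' -> no
  Pos 9: window 'aa' -> no
  Pos 10: window 'ab' -> no
  Pos 11: window 'bc' -> no
  Pos 12: window 'cb' -> no
  Pos 13: window 'b' -> no
Total matches: 3

3


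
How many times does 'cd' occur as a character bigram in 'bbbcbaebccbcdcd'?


Scanning 'bbbcbaebccbcdcd' for bigram 'cd':
  Position 0: 'bb' -> no
  Position 1: 'bb' -> no
  Position 2: 'bc' -> no
  Position 3: 'cb' -> no
  Position 4: 'ba' -> no
  Position 5: 'ae' -> no
  Position 6: 'eb' -> no
  Position 7: 'bc' -> no
  Position 8: 'cc' -> no
  Position 9: 'cb' -> no
  Position 10: 'bc' -> no
  Position 11: 'cd' -> MATCH
  Position 12: 'dc' -> no
  Position 13: 'cd' -> MATCH
Total matches: 2

2


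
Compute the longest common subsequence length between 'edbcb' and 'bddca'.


DP table for LCS of 'edbcb' and 'bddca':
       b  d  d  c  a
    0  0  0  0  0  0
  e 0  0  0  0  0  0
  d 0  0  1  1  1  1
  b 0  1  1  1  1  1
  c 0  1  1  1  2  2
  b 0  1  1  1  2  2
LCS: 'dc'
LCS length = 2

2


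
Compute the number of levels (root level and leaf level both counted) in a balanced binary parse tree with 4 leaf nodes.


In a balanced binary tree with n leaves the deepest leaf is ceil(log2(n)) edges below the root,
so counting node levels inclusive of root and leaves gives ceil(log2(n)) + 1 levels.
log2(4) = 2.0000
ceil(2.0000) = 2
levels = 2 + 1 = 3

3


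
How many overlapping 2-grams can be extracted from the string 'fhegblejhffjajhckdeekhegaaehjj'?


String 'fhegblejhffjajhckdeekhegaaehjj' has length L = 30.
Number of overlapping n-grams = L - n + 1
Substituting: 30 - 2 + 1 = 29

29


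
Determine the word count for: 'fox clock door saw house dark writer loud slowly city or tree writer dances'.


Counting words by splitting on spaces:
  Word 1: 'fox'
  Word 2: 'clock'
  Word 3: 'door'
  Word 4: 'saw'
  Word 5: 'house'
  Word 6: 'dark'
  Word 7: 'writer'
  Word 8: 'loud'
  Word 9: 'slowly'
  Word 10: 'city'
  Word 11: 'or'
  Word 12: 'tree'
  Word 13: 'writer'
  Word 14: 'dances'
Total words: 14

14


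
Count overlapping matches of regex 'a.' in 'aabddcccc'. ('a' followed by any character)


Pattern: a. means 'a' followed by any character.
Scanning 'aabddcccc' position-by-position:
  Pos 0: window 'aa' -> MATCH
  Pos 1: window 'ab' -> MATCH
  Pos 2: window 'bd' -> no
  Pos 3: window 'dd' -> no
  Pos 4: window 'dc' -> no
  Pos 5: window 'cc' -> no
  Pos 6: window 'cc' -> no
  Pos 7: window 'cc' -> no
  Pos 8: window 'c' -> no
Total matches: 2

2


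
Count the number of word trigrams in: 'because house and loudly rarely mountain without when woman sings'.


Word trigrams from [10] words:
  Trigram 1: (because house and)
  Trigram 2: (house and loudly)
  Trigram 3: (and loudly rarely)
  Trigram 4: (loudly rarely mountain)
  Trigram 5: (rarely mountain without)
  Trigram 6: (mountain without when)
  Trigram 7: (without when woman)
  Trigram 8: (when woman sings)
Total word trigrams: 10 - 2 = 8

8


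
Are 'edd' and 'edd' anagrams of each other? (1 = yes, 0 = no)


Sort characters of 'edd': 'dde'
Sort characters of 'edd': 'dde'
Sorted forms match -> they ARE anagrams
Result: 1

1


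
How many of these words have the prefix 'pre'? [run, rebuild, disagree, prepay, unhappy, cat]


Checking each word for prefix 'pre':
  'run' -> no (count: 0)
  'rebuild' -> no (count: 0)
  'disagree' -> no (count: 0)
  'prepay' -> YES, starts with 'pre' (count: 1)
  'unhappy' -> no (count: 1)
  'cat' -> no (count: 1)
Total with prefix 'pre': 1

1


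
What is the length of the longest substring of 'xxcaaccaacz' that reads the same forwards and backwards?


Scanning 'xxcaaccaacz' for palindromic substrings.
Substring at positions 2-9: 'caaccaac'.
Check: reverse('caaccaac') = 'caaccaac' -> palindrome confirmed.
Neighbouring characters ('x' / 'z') break symmetry, so it cannot extend further.
No longer palindromic substring exists; longest length = 8

8


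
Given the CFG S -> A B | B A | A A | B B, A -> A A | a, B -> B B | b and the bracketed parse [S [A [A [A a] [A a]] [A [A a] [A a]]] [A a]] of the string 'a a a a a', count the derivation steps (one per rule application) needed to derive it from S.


Every bracketed nonterminal node [X ...] in the tree is produced by exactly one rule application.
Reading the tree off as a leftmost derivation:
  Step 1: S  =>  A A   (applied S -> A A)
  Step 2: A A  =>  A A A   (applied A -> A A)
  Step 3: A A A  =>  A A A A   (applied A -> A A)
  Step 4: A A A A  =>  a A A A   (applied A -> a)
  Step 5: a A A A  =>  a a A A   (applied A -> a)
  Step 6: a a A A  =>  a a A A A   (applied A -> A A)
  Step 7: a a A A A  =>  a a a A A   (applied A -> a)
  Step 8: a a a A A  =>  a a a a A   (applied A -> a)
  Step 9: a a a a A  =>  a a a a a   (applied A -> a)
Final yield: a a a a a
Total rewrite steps: 9

9


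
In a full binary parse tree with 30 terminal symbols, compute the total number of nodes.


Leaf nodes (terminals): 30
Internal nodes = n - 1 = 30 - 1 = 29
Total = leaves + internal = 30 + 29 = 59

59


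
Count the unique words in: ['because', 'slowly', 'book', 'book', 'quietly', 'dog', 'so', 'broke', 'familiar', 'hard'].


Listing all tokens and tracking unique types:
  Token 1: 'because' -> NEW (unique so far: 1)
  Token 2: 'slowly' -> NEW (unique so far: 2)
  Token 3: 'book' -> NEW (unique so far: 3)
  Token 4: 'book' -> duplicate (unique so far: 3)
  Token 5: 'quietly' -> NEW (unique so far: 4)
  Token 6: 'dog' -> NEW (unique so far: 5)
  Token 7: 'so' -> NEW (unique so far: 6)
  Token 8: 'broke' -> NEW (unique so far: 7)
  Token 9: 'familiar' -> NEW (unique so far: 8)
  Token 10: 'hard' -> NEW (unique so far: 9)
Unique types: ('because', 'book', 'broke', 'dog', 'familiar', 'hard', 'quietly', 'slowly', 'so')
Vocabulary size: 9

9


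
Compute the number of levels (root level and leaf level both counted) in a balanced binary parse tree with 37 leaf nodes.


In a balanced binary tree with n leaves the deepest leaf is ceil(log2(n)) edges below the root,
so counting node levels inclusive of root and leaves gives ceil(log2(n)) + 1 levels.
log2(37) = 5.2095
ceil(5.2095) = 6
levels = 6 + 1 = 7

7


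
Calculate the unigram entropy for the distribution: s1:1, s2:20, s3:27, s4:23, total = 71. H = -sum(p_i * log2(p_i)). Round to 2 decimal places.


Computing entropy H = -sum(p_i * log2(p_i)):
  s1: p = 1/71 = 0.0141, -p*log2(p) = 0.0866
  s2: p = 20/71 = 0.2817, -p*log2(p) = 0.5149
  s3: p = 27/71 = 0.3803, -p*log2(p) = 0.5304
  s4: p = 23/71 = 0.3239, -p*log2(p) = 0.5268
H = sum of terms = 1.6587
Rounded to 2 decimals: 1.66

1.66


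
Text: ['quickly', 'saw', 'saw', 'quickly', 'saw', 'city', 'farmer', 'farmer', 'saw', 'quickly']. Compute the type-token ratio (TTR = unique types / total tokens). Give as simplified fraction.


Tokens: 10
Unique types: ('city', 'farmer', 'quickly', 'saw') = 4
TTR = 4/10
Simplify: divide both by 2 -> 2/5
TTR = 2/5

2/5


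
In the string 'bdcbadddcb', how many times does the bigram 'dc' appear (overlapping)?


Scanning 'bdcbadddcb' for bigram 'dc':
  Position 0: 'bd' -> no
  Position 1: 'dc' -> MATCH
  Position 2: 'cb' -> no
  Position 3: 'ba' -> no
  Position 4: 'ad' -> no
  Position 5: 'dd' -> no
  Position 6: 'dd' -> no
  Position 7: 'dc' -> MATCH
  Position 8: 'cb' -> no
Total matches: 2

2


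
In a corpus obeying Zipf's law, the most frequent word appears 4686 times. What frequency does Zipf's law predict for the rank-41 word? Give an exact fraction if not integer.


Zipf's law: freq(rank) = f1 / rank
f1 = 4686, rank = 41
freq = 4686 / 41
GCD(4686, 41) = 1
Simplified: 4686/41

4686/41


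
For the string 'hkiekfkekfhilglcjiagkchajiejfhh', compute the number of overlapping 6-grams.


String 'hkiekfkekfhilglcjiagkchajiejfhh' has length L = 31.
Number of overlapping n-grams = L - n + 1
Substituting: 31 - 6 + 1 = 26

26


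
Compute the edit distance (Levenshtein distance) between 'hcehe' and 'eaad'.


Building DP table for s1='hcehe' (len 5) and s2='eaad' (len 4):
       e  a  a  d
    0  1  2  3  4
  h 1  1  2  3  4
  c 2  2  2  3  4
  e 3  2  3  3  4
  h 4  3  3  4  4
  e 5  4  4  4  5
Edit distance = dp[5][4] = 5

5


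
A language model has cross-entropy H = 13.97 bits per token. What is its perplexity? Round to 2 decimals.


Perplexity formula: PP = 2^H
H = 13.97
PP = 2^13.97
Decompose: 2^13.97 = 2^13 * 2^0.97
2^13 = 8192, 2^0.97 ~ 1.9588406
PP ~ 8192 * 1.9588406 = 16046.8221952
Rounded to 2 decimals: 16046.82

16046.82


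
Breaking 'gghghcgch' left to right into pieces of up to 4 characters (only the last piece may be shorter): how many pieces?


'gghghcgch' has 9 characters.
Chunking with max size 4:
  Chunk 1: 'gghg' (positions 0-3)
  Chunk 2: 'hcgc' (positions 4-7)
  Chunk 3: 'h' (positions 8-8)
Total chunks: ceil(9 / 4) = 3

3


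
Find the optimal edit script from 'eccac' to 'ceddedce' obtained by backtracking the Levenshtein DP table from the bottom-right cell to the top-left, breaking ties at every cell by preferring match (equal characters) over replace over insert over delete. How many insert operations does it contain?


Edit distance = 6. Backtracking from cell (5, 8) with preference match > replace > insert > delete,
then listing the resulting alignment 'eccac' -> 'ceddedce' left to right:
  Step 1: insert 'c' [insertion #1]
  Step 2: keep 'e'
  Step 3: insert 'd' [insertion #2]
  Step 4: replace c->d
  Step 5: replace c->e
  Step 6: replace a->d
  Step 7: keep 'c'
  Step 8: insert 'e' [insertion #3]
Total insertions: 3

3


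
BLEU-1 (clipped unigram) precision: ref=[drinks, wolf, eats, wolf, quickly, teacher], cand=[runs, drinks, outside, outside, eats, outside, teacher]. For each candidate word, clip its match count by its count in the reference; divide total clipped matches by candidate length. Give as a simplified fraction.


Reference word counts: {'drinks': 1, 'eats': 1, 'quickly': 1, 'teacher': 1, 'wolf': 2}
Checking each candidate word (with clipping):
  'runs' -> not in reference -> no match (matches: 0)
  'drinks' -> in reference (ref count 1, used 1/1) -> match (matches: 1)
  'outside' -> not in reference -> no match (matches: 1)
  'outside' -> not in reference -> no match (matches: 1)
  'eats' -> in reference (ref count 1, used 1/1) -> match (matches: 2)
  'outside' -> not in reference -> no match (matches: 2)
  'teacher' -> in reference (ref count 1, used 1/1) -> match (matches: 3)
Clipped matches: 3, Candidate length: 7
Precision = 3/7

3/7


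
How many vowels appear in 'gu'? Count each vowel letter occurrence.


Scanning each character of 'gu':
  Position 1: 'g' -> consonant (running count: 0)
  Position 2: 'u' -> vowel (running count: 1)
Total vowels: 1

1


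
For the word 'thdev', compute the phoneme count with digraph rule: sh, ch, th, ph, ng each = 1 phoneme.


Parsing 'thdev' greedily, digraphs first:
  'th' -> digraph (1 consonant phoneme) (phonemes so far: 1)
  'd' -> consonant phoneme (phonemes so far: 2)
  'e' -> vowel phoneme (phonemes so far: 3)
  'v' -> consonant phoneme (phonemes so far: 4)
Total phonemes: 4

4


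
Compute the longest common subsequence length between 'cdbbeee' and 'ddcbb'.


DP table for LCS of 'cdbbeee' and 'ddcbb':
       d  d  c  b  b
    0  0  0  0  0  0
  c 0  0  0  1  1  1
  d 0  1  1  1  1  1
  b 0  1  1  1  2  2
  b 0  1  1  1  2  3
  e 0  1  1  1  2  3
  e 0  1  1  1  2  3
  e 0  1  1  1  2  3
LCS: 'cbb'
LCS length = 3

3


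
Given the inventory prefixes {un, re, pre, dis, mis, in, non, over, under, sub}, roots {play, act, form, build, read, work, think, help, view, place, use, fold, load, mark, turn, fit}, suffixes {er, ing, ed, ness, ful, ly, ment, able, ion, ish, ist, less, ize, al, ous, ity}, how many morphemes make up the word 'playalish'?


Segmenting 'playalish' against the inventory:
  'play' -> root (morpheme 1)
  'al' -> suffix (morpheme 2)
  'ish' -> suffix (morpheme 3)
Total morphemes: 3

3


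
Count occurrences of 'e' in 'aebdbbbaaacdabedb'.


Scanning 'aebdbbbaaacdabedb' for 'e':
  Position 1: 'e' -> MATCH (count: 1)
  Position 14: 'e' -> MATCH (count: 2)
Total occurrences of 'e': 2

2


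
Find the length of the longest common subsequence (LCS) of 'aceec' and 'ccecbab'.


DP table for LCS of 'aceec' and 'ccecbab':
       c  c  e  c  b  a  b
    0  0  0  0  0  0  0  0
  a 0  0  0  0  0  0  1  1
  c 0  1  1  1  1  1  1  1
  e 0  1  1  2  2  2  2  2
  e 0  1  1  2  2  2  2  2
  c 0  1  2  2  3  3  3  3
LCS: 'cec'
LCS length = 3

3
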